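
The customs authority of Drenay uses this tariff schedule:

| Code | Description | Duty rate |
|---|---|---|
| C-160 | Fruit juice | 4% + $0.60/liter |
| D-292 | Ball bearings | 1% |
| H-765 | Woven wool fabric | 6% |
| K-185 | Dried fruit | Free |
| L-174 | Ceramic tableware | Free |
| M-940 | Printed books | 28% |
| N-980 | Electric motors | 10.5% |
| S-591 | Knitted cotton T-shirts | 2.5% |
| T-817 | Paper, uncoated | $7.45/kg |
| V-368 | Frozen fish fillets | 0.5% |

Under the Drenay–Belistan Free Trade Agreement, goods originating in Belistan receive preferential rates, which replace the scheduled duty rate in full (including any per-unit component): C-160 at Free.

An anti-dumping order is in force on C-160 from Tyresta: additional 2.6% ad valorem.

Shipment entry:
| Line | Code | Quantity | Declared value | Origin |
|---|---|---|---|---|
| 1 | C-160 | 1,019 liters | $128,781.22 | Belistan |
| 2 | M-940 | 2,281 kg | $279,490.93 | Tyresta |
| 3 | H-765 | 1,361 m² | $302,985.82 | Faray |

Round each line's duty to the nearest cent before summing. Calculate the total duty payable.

Line 1 (C-160, Belistan, 1,019 liters, $128,781.22):
Base rate for C-160 is 4% + $0.60/liter.
Origin Belistan qualifies under the Drenay–Belistan agreement and C-160 is covered: preferential rate Free applies instead.
The additional-duty order on C-160 targets Tyresta, not Belistan; it does not apply.
Duty = $128,781.22 × 0% = $0.00.
Line 2 (M-940, Tyresta, 2,281 kg, $279,490.93):
Base rate for M-940 is 28%.
Duty = $279,490.93 × 28% = $78,257.46.
Line 3 (H-765, Faray, 1,361 m², $302,985.82):
Base rate for H-765 is 6%.
Duty = $302,985.82 × 6% = $18,179.15.
Total = $0.00 + $78,257.46 + $18,179.15 = $96,436.61.

$96,436.61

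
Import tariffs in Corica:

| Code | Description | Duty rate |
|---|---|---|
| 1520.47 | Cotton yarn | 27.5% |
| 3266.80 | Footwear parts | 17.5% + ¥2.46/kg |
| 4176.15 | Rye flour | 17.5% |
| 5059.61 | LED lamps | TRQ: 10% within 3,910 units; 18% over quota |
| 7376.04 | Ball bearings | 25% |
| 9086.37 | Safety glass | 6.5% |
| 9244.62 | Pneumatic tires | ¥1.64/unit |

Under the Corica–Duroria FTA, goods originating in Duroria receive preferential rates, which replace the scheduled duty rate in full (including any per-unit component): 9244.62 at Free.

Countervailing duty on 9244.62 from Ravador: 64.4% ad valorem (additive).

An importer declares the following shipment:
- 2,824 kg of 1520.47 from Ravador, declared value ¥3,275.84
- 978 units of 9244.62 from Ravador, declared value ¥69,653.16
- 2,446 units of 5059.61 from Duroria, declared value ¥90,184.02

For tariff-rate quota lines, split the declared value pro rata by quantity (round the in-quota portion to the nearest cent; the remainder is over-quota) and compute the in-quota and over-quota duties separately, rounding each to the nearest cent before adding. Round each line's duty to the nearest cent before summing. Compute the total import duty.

Line 1 (1520.47, Ravador, 2,824 kg, ¥3,275.84):
Base rate for 1520.47 is 27.5%.
Duty = ¥3,275.84 × 27.5% = ¥900.86.
Line 2 (9244.62, Ravador, 978 units, ¥69,653.16):
Base rate for 9244.62 is ¥1.64/unit.
9244.62 has an FTA preferential rate, but origin Ravador is not Duroria; base rate stands.
Additional duty on 9244.62 from Ravador: +64.4% ad valorem. Applied ad valorem rate = 64.4%.
Duty = ¥69,653.16 × 64.4% + 978 × ¥1.64 = ¥46,460.56.
Line 3 (5059.61, Duroria, 2,446 units, ¥90,184.02):
Code 5059.61 is under a tariff-rate quota (threshold 3,910 units). Quantity 2,446 units is within the quota, so the in-quota rate 10% applies to the full value.
Duty = ¥90,184.02 × 10% = ¥9,018.40.
Total = ¥900.86 + ¥46,460.56 + ¥9,018.40 = ¥56,379.82.

¥56,379.82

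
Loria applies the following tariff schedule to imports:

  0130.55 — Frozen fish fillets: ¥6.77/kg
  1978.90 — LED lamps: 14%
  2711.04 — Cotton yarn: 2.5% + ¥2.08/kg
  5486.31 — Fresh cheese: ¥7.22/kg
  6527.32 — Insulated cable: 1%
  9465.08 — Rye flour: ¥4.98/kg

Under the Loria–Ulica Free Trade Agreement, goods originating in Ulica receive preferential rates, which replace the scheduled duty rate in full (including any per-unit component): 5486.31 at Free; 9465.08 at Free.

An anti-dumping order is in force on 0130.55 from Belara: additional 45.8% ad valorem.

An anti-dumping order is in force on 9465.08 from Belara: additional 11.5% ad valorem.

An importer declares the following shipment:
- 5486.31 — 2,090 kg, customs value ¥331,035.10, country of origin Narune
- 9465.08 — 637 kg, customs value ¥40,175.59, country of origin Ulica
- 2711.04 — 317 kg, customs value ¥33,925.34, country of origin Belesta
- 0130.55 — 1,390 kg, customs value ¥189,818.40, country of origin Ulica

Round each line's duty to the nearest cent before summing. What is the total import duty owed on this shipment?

Line 1 (5486.31, Narune, 2,090 kg, ¥331,035.10):
Base rate for 5486.31 is ¥7.22/kg.
5486.31 has an FTA preferential rate, but origin Narune is not Ulica; base rate stands.
Duty = 2,090 × ¥7.22 = ¥15,089.80.
Line 2 (9465.08, Ulica, 637 kg, ¥40,175.59):
Base rate for 9465.08 is ¥4.98/kg.
Origin Ulica qualifies under the Loria–Ulica agreement and 9465.08 is covered: preferential rate Free applies instead.
The additional-duty order on 9465.08 targets Belara, not Ulica; it does not apply.
Duty = ¥40,175.59 × 0% = ¥0.00.
Line 3 (2711.04, Belesta, 317 kg, ¥33,925.34):
Base rate for 2711.04 is 2.5% + ¥2.08/kg.
Duty = ¥33,925.34 × 2.5% + 317 × ¥2.08 = ¥1,507.49.
Line 4 (0130.55, Ulica, 1,390 kg, ¥189,818.40):
Base rate for 0130.55 is ¥6.77/kg.
Origin Ulica is the FTA partner but 0130.55 is not on the preference list; base rate stands.
The additional-duty order on 0130.55 targets Belara, not Ulica; it does not apply.
Duty = 1,390 × ¥6.77 = ¥9,410.30.
Total = ¥15,089.80 + ¥0.00 + ¥1,507.49 + ¥9,410.30 = ¥26,007.59.

¥26,007.59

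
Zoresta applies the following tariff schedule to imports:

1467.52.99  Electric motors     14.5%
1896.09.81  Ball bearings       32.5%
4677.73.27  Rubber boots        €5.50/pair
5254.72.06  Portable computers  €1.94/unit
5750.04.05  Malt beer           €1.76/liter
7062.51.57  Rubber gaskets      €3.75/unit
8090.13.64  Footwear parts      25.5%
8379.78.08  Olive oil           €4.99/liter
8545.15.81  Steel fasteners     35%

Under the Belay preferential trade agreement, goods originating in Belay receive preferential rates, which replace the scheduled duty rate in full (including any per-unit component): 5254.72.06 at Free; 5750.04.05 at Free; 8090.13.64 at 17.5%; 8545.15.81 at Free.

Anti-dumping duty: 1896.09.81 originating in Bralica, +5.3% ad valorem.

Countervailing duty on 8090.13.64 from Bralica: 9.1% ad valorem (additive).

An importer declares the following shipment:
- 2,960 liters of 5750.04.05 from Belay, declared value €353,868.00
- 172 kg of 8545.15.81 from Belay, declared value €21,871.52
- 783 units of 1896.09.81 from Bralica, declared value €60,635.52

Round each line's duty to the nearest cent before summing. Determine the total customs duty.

Line 1 (5750.04.05, Belay, 2,960 liters, €353,868.00):
Base rate for 5750.04.05 is €1.76/liter.
Origin Belay qualifies under the Zoresta–Belay agreement and 5750.04.05 is covered: preferential rate Free applies instead.
Duty = €353,868.00 × 0% = €0.00.
Line 2 (8545.15.81, Belay, 172 kg, €21,871.52):
Base rate for 8545.15.81 is 35%.
Origin Belay qualifies under the Zoresta–Belay agreement and 8545.15.81 is covered: preferential rate Free applies instead.
Duty = €21,871.52 × 0% = €0.00.
Line 3 (1896.09.81, Bralica, 783 units, €60,635.52):
Base rate for 1896.09.81 is 32.5%.
Additional duty on 1896.09.81 from Bralica: +5.3%. Applied ad valorem rate: 32.5% + 5.3% = 37.8%.
Duty = €60,635.52 × 37.8% = €22,920.23.
Total = €0.00 + €0.00 + €22,920.23 = €22,920.23.

€22,920.23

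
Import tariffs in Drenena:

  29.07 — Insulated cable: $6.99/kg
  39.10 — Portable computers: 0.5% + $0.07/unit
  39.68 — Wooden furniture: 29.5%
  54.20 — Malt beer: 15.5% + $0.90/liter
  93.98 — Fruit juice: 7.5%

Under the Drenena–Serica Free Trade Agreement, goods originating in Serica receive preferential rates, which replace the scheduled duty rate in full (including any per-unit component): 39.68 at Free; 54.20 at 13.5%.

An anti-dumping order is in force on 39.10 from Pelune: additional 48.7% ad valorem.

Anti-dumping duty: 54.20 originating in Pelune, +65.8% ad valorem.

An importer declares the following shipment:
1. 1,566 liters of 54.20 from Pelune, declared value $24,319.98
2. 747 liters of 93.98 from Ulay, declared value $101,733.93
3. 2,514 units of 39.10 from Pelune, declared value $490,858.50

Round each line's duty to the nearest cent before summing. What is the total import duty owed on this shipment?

Line 1 (54.20, Pelune, 1,566 liters, $24,319.98):
Base rate for 54.20 is 15.5% + $0.90/liter.
54.20 has an FTA preferential rate, but origin Pelune is not Serica; base rate stands.
Additional duty on 54.20 from Pelune: +65.8%. Applied ad valorem rate: 15.5% + 65.8% = 81.3%.
Duty = $24,319.98 × 81.3% + 1,566 × $0.90 = $21,181.54.
Line 2 (93.98, Ulay, 747 liters, $101,733.93):
Base rate for 93.98 is 7.5%.
Duty = $101,733.93 × 7.5% = $7,630.04.
Line 3 (39.10, Pelune, 2,514 units, $490,858.50):
Base rate for 39.10 is 0.5% + $0.07/unit.
Additional duty on 39.10 from Pelune: +48.7%. Applied ad valorem rate: 0.5% + 48.7% = 49.2%.
Duty = $490,858.50 × 49.2% + 2,514 × $0.07 = $241,678.36.
Total = $21,181.54 + $7,630.04 + $241,678.36 = $270,489.94.

$270,489.94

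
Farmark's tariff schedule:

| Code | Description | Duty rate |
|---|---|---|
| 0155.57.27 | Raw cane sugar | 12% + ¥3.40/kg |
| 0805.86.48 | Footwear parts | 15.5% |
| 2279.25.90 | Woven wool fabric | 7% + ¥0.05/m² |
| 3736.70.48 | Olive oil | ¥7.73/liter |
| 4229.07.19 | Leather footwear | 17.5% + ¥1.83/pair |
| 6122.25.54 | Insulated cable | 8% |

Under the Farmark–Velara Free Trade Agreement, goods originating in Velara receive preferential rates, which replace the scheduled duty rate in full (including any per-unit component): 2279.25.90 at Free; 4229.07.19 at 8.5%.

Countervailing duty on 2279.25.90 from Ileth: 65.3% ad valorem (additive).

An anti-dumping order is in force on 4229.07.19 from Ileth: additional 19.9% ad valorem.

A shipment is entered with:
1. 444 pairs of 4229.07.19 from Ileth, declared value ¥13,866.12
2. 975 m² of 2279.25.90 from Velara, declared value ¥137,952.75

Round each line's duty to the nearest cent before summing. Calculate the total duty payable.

Line 1 (4229.07.19, Ileth, 444 pairs, ¥13,866.12):
Base rate for 4229.07.19 is 17.5% + ¥1.83/pair.
4229.07.19 has an FTA preferential rate, but origin Ileth is not Velara; base rate stands.
Additional duty on 4229.07.19 from Ileth: +19.9%. Applied ad valorem rate: 17.5% + 19.9% = 37.4%.
Duty = ¥13,866.12 × 37.4% + 444 × ¥1.83 = ¥5,998.45.
Line 2 (2279.25.90, Velara, 975 m², ¥137,952.75):
Base rate for 2279.25.90 is 7% + ¥0.05/m².
Origin Velara qualifies under the Farmark–Velara agreement and 2279.25.90 is covered: preferential rate Free applies instead.
The additional-duty order on 2279.25.90 targets Ileth, not Velara; it does not apply.
Duty = ¥137,952.75 × 0% = ¥0.00.
Total = ¥5,998.45 + ¥0.00 = ¥5,998.45.

¥5,998.45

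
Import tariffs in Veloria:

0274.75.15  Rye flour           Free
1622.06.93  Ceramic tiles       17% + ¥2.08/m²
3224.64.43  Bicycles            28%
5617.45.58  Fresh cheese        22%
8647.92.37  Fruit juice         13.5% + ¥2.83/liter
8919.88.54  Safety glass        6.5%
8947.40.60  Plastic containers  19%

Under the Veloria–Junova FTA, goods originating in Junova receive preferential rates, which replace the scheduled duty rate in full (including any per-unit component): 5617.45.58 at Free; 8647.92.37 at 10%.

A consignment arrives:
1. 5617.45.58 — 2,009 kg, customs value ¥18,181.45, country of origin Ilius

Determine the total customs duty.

Line 1 (5617.45.58, Ilius, 2,009 kg, ¥18,181.45):
Base rate for 5617.45.58 is 22%.
5617.45.58 has an FTA preferential rate, but origin Ilius is not Junova; base rate stands.
Duty = ¥18,181.45 × 22% = ¥3,999.92.

¥3,999.92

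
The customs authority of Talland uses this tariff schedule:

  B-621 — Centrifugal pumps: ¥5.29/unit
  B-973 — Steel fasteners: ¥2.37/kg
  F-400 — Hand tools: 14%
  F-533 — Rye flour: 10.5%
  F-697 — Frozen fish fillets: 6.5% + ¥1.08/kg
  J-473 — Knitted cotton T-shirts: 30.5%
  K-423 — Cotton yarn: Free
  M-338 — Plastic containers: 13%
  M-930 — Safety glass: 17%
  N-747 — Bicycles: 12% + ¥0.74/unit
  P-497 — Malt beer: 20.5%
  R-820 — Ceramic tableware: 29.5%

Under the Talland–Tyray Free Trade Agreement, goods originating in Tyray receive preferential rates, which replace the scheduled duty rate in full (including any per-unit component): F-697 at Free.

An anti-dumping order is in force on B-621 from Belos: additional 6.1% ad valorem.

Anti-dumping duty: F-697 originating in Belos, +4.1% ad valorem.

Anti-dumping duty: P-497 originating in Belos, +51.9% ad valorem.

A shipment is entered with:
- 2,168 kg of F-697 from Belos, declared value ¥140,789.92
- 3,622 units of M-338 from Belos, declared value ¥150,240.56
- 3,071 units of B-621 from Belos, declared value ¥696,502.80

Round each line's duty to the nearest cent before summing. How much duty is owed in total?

¥95,528.70

Line 1 (F-697, Belos, 2,168 kg, ¥140,789.92):
Base rate for F-697 is 6.5% + ¥1.08/kg.
F-697 has an FTA preferential rate, but origin Belos is not Tyray; base rate stands.
Additional duty on F-697 from Belos: +4.1%. Applied ad valorem rate: 6.5% + 4.1% = 10.6%.
Duty = ¥140,789.92 × 10.6% + 2,168 × ¥1.08 = ¥17,265.17.
Line 2 (M-338, Belos, 3,622 units, ¥150,240.56):
Base rate for M-338 is 13%.
Duty = ¥150,240.56 × 13% = ¥19,531.27.
Line 3 (B-621, Belos, 3,071 units, ¥696,502.80):
Base rate for B-621 is ¥5.29/unit.
Additional duty on B-621 from Belos: +6.1% ad valorem. Applied ad valorem rate = 6.1%.
Duty = ¥696,502.80 × 6.1% + 3,071 × ¥5.29 = ¥58,732.26.
Total = ¥17,265.17 + ¥19,531.27 + ¥58,732.26 = ¥95,528.70.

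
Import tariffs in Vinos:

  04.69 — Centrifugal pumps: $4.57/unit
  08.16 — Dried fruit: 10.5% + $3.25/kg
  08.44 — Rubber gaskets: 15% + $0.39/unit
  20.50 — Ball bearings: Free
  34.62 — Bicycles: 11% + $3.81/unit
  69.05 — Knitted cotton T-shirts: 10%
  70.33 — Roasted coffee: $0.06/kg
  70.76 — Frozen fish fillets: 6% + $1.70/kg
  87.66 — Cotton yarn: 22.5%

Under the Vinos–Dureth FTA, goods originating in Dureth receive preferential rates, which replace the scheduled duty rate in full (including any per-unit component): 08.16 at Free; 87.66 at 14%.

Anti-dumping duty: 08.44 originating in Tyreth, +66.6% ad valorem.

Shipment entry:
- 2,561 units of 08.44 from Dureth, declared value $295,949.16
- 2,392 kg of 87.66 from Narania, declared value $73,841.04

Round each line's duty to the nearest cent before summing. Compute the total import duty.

$62,005.39

Line 1 (08.44, Dureth, 2,561 units, $295,949.16):
Base rate for 08.44 is 15% + $0.39/unit.
Origin Dureth is the FTA partner but 08.44 is not on the preference list; base rate stands.
The additional-duty order on 08.44 targets Tyreth, not Dureth; it does not apply.
Duty = $295,949.16 × 15% + 2,561 × $0.39 = $45,391.16.
Line 2 (87.66, Narania, 2,392 kg, $73,841.04):
Base rate for 87.66 is 22.5%.
87.66 has an FTA preferential rate, but origin Narania is not Dureth; base rate stands.
Duty = $73,841.04 × 22.5% = $16,614.23.
Total = $45,391.16 + $16,614.23 = $62,005.39.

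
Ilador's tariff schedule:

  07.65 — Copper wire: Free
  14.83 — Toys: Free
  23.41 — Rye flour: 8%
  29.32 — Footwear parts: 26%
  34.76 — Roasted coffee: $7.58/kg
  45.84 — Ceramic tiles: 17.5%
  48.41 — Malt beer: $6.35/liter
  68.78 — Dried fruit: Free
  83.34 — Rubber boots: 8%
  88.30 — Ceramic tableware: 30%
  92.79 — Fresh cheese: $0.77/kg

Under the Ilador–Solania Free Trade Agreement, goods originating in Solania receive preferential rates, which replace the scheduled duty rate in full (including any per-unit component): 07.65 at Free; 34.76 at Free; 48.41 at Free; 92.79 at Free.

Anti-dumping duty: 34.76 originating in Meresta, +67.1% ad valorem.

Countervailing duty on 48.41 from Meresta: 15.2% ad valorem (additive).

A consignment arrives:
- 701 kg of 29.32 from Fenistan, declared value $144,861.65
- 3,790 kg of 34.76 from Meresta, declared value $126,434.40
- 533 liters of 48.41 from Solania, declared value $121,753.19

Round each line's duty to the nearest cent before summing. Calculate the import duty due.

Line 1 (29.32, Fenistan, 701 kg, $144,861.65):
Base rate for 29.32 is 26%.
Duty = $144,861.65 × 26% = $37,664.03.
Line 2 (34.76, Meresta, 3,790 kg, $126,434.40):
Base rate for 34.76 is $7.58/kg.
34.76 has an FTA preferential rate, but origin Meresta is not Solania; base rate stands.
Additional duty on 34.76 from Meresta: +67.1% ad valorem. Applied ad valorem rate = 67.1%.
Duty = $126,434.40 × 67.1% + 3,790 × $7.58 = $113,565.68.
Line 3 (48.41, Solania, 533 liters, $121,753.19):
Base rate for 48.41 is $6.35/liter.
Origin Solania qualifies under the Ilador–Solania agreement and 48.41 is covered: preferential rate Free applies instead.
The additional-duty order on 48.41 targets Meresta, not Solania; it does not apply.
Duty = $121,753.19 × 0% = $0.00.
Total = $37,664.03 + $113,565.68 + $0.00 = $151,229.71.

$151,229.71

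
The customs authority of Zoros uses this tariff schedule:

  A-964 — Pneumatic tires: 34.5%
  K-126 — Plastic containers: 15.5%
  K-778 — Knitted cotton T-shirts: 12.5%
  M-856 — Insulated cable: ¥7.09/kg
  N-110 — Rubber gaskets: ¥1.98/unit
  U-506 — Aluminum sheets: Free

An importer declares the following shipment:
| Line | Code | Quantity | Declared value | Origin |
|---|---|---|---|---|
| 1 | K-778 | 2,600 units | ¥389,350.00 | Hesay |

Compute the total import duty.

¥48,668.75

Line 1 (K-778, Hesay, 2,600 units, ¥389,350.00):
Base rate for K-778 is 12.5%.
Duty = ¥389,350.00 × 12.5% = ¥48,668.75.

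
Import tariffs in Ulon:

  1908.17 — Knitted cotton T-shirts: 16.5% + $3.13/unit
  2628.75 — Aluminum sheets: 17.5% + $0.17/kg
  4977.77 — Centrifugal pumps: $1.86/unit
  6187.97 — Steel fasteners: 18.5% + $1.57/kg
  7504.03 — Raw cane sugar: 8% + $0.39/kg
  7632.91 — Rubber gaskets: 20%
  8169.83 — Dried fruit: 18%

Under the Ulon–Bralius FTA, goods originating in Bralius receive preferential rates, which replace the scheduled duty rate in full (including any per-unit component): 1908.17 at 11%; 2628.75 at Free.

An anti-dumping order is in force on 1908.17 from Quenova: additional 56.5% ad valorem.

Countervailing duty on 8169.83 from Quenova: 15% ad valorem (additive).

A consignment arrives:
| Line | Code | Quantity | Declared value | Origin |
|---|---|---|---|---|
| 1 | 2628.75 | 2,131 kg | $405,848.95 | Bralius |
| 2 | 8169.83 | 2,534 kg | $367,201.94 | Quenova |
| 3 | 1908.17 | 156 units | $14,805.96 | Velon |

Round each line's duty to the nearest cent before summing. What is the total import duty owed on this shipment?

Line 1 (2628.75, Bralius, 2,131 kg, $405,848.95):
Base rate for 2628.75 is 17.5% + $0.17/kg.
Origin Bralius qualifies under the Ulon–Bralius agreement and 2628.75 is covered: preferential rate Free applies instead.
Duty = $405,848.95 × 0% = $0.00.
Line 2 (8169.83, Quenova, 2,534 kg, $367,201.94):
Base rate for 8169.83 is 18%.
Additional duty on 8169.83 from Quenova: +15%. Applied ad valorem rate: 18% + 15% = 33%.
Duty = $367,201.94 × 33% = $121,176.64.
Line 3 (1908.17, Velon, 156 units, $14,805.96):
Base rate for 1908.17 is 16.5% + $3.13/unit.
1908.17 has an FTA preferential rate, but origin Velon is not Bralius; base rate stands.
The additional-duty order on 1908.17 targets Quenova, not Velon; it does not apply.
Duty = $14,805.96 × 16.5% + 156 × $3.13 = $2,931.26.
Total = $0.00 + $121,176.64 + $2,931.26 = $124,107.90.

$124,107.90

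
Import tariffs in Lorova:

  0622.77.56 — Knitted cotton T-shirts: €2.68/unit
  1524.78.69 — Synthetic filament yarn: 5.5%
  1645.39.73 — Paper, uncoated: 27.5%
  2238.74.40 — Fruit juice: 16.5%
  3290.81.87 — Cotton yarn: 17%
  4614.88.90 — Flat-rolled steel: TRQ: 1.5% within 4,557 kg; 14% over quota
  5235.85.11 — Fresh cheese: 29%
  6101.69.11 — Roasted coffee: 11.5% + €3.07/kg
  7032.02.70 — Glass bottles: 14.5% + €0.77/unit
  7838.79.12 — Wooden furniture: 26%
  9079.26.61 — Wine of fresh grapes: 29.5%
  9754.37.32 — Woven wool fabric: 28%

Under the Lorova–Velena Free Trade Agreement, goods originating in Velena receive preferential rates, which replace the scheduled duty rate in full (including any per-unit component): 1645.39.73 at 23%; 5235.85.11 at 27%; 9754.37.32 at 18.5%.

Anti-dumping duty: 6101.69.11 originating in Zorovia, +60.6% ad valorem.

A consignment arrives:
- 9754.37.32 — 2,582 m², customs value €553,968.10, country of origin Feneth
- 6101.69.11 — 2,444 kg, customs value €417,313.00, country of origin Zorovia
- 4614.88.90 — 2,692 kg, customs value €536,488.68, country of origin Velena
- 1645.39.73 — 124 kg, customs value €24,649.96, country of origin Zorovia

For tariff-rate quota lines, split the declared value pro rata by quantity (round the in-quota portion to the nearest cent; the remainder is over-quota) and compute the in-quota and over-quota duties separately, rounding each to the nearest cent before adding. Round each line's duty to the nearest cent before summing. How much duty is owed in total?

€478,322.89

Line 1 (9754.37.32, Feneth, 2,582 m², €553,968.10):
Base rate for 9754.37.32 is 28%.
9754.37.32 has an FTA preferential rate, but origin Feneth is not Velena; base rate stands.
Duty = €553,968.10 × 28% = €155,111.07.
Line 2 (6101.69.11, Zorovia, 2,444 kg, €417,313.00):
Base rate for 6101.69.11 is 11.5% + €3.07/kg.
Additional duty on 6101.69.11 from Zorovia: +60.6%. Applied ad valorem rate: 11.5% + 60.6% = 72.1%.
Duty = €417,313.00 × 72.1% + 2,444 × €3.07 = €308,385.75.
Line 3 (4614.88.90, Velena, 2,692 kg, €536,488.68):
Code 4614.88.90 is under a tariff-rate quota (threshold 4,557 kg). Quantity 2,692 kg is within the quota, so the in-quota rate 1.5% applies to the full value.
Duty = €536,488.68 × 1.5% = €8,047.33.
Line 4 (1645.39.73, Zorovia, 124 kg, €24,649.96):
Base rate for 1645.39.73 is 27.5%.
1645.39.73 has an FTA preferential rate, but origin Zorovia is not Velena; base rate stands.
Duty = €24,649.96 × 27.5% = €6,778.74.
Total = €155,111.07 + €308,385.75 + €8,047.33 + €6,778.74 = €478,322.89.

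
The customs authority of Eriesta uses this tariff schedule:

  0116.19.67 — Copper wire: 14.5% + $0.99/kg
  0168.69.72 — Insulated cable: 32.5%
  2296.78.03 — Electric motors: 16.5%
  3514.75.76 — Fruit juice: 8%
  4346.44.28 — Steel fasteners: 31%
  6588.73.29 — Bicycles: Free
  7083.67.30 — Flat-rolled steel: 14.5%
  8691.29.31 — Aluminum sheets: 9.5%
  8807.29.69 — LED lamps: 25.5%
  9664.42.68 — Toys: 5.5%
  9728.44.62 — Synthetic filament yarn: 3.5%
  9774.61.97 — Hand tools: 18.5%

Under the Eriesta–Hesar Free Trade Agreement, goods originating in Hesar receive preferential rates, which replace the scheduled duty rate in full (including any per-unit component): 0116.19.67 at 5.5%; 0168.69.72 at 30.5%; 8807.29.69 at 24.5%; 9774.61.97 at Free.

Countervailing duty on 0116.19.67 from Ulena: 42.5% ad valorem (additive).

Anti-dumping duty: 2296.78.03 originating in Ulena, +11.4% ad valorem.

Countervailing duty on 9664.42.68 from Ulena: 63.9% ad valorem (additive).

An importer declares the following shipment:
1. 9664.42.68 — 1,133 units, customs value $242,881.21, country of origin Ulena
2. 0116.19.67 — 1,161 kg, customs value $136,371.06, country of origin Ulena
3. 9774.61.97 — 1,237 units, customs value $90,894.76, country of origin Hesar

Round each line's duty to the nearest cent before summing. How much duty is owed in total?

$247,440.45

Line 1 (9664.42.68, Ulena, 1,133 units, $242,881.21):
Base rate for 9664.42.68 is 5.5%.
Additional duty on 9664.42.68 from Ulena: +63.9%. Applied ad valorem rate: 5.5% + 63.9% = 69.4%.
Duty = $242,881.21 × 69.4% = $168,559.56.
Line 2 (0116.19.67, Ulena, 1,161 kg, $136,371.06):
Base rate for 0116.19.67 is 14.5% + $0.99/kg.
0116.19.67 has an FTA preferential rate, but origin Ulena is not Hesar; base rate stands.
Additional duty on 0116.19.67 from Ulena: +42.5%. Applied ad valorem rate: 14.5% + 42.5% = 57%.
Duty = $136,371.06 × 57% + 1,161 × $0.99 = $78,880.89.
Line 3 (9774.61.97, Hesar, 1,237 units, $90,894.76):
Base rate for 9774.61.97 is 18.5%.
Origin Hesar qualifies under the Eriesta–Hesar agreement and 9774.61.97 is covered: preferential rate Free applies instead.
Duty = $90,894.76 × 0% = $0.00.
Total = $168,559.56 + $78,880.89 + $0.00 = $247,440.45.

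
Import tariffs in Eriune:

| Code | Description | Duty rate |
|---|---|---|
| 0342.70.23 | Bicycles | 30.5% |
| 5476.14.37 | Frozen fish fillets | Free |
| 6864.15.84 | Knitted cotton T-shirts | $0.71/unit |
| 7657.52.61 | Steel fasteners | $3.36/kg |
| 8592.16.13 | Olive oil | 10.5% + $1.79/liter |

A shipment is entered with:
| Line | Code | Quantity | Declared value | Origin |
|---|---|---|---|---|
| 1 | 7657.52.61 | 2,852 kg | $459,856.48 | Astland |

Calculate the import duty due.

Line 1 (7657.52.61, Astland, 2,852 kg, $459,856.48):
Base rate for 7657.52.61 is $3.36/kg.
Duty = 2,852 × $3.36 = $9,582.72.

$9,582.72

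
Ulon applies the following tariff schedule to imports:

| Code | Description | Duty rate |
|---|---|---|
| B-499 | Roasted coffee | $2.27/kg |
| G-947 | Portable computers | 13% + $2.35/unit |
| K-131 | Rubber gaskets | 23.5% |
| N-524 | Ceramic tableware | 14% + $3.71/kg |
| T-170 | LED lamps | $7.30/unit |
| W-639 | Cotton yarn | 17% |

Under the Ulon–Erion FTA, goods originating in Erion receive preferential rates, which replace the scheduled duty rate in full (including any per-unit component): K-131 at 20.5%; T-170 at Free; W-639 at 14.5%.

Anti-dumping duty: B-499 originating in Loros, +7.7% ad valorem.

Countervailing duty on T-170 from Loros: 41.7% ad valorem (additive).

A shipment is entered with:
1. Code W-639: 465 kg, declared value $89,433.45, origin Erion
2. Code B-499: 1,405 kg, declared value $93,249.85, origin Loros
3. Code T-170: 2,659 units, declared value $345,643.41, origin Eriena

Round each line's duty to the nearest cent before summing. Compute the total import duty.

$42,748.14

Line 1 (W-639, Erion, 465 kg, $89,433.45):
Base rate for W-639 is 17%.
Origin Erion qualifies under the Ulon–Erion agreement and W-639 is covered: preferential rate 14.5% applies instead.
Duty = $89,433.45 × 14.5% = $12,967.85.
Line 2 (B-499, Loros, 1,405 kg, $93,249.85):
Base rate for B-499 is $2.27/kg.
Additional duty on B-499 from Loros: +7.7% ad valorem. Applied ad valorem rate = 7.7%.
Duty = $93,249.85 × 7.7% + 1,405 × $2.27 = $10,369.59.
Line 3 (T-170, Eriena, 2,659 units, $345,643.41):
Base rate for T-170 is $7.30/unit.
T-170 has an FTA preferential rate, but origin Eriena is not Erion; base rate stands.
The additional-duty order on T-170 targets Loros, not Eriena; it does not apply.
Duty = 2,659 × $7.30 = $19,410.70.
Total = $12,967.85 + $10,369.59 + $19,410.70 = $42,748.14.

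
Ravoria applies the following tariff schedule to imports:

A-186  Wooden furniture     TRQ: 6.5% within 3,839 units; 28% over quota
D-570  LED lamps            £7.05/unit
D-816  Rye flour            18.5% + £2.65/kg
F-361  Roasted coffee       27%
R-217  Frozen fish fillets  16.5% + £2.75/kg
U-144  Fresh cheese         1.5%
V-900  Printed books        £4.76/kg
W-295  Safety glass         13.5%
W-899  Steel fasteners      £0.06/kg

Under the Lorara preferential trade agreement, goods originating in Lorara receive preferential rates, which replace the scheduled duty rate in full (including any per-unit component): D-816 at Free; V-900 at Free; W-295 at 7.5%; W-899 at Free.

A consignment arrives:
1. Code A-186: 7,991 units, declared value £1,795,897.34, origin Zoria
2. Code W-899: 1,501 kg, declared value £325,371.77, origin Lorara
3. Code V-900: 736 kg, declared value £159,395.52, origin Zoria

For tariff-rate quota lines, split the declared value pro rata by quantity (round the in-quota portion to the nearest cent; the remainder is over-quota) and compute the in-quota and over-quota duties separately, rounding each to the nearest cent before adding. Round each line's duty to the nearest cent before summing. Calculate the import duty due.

£320,857.59

Line 1 (A-186, Zoria, 7,991 units, £1,795,897.34):
Code A-186 is under a tariff-rate quota (threshold 3,839 units). In-quota: 3,839 units at 6.5%; over-quota: 4,152 units at 28%.
Pro-rata value split: in-quota = £1,795,897.34 × 3,839/7,991 = £862,776.86; over-quota = £1,795,897.34 − £862,776.86 = £933,120.48.
In-quota duty = £862,776.86 × 6.5% = £56,080.50. Over-quota duty = £933,120.48 × 28% = £261,273.73.
Line duty = £56,080.50 + £261,273.73 = £317,354.23.
Line 2 (W-899, Lorara, 1,501 kg, £325,371.77):
Base rate for W-899 is £0.06/kg.
Origin Lorara qualifies under the Ravoria–Lorara agreement and W-899 is covered: preferential rate Free applies instead.
Duty = £325,371.77 × 0% = £0.00.
Line 3 (V-900, Zoria, 736 kg, £159,395.52):
Base rate for V-900 is £4.76/kg.
V-900 has an FTA preferential rate, but origin Zoria is not Lorara; base rate stands.
Duty = 736 × £4.76 = £3,503.36.
Total = £317,354.23 + £0.00 + £3,503.36 = £320,857.59.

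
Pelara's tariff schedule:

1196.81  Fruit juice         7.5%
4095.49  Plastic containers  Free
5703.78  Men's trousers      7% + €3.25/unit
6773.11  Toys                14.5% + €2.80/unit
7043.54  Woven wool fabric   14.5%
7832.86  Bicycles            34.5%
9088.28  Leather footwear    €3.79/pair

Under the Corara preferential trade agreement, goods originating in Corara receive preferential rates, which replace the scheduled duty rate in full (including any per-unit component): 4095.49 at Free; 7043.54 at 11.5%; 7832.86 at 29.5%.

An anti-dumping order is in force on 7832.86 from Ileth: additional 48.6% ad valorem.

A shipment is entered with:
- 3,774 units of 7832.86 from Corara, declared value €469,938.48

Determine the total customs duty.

€138,631.85

Line 1 (7832.86, Corara, 3,774 units, €469,938.48):
Base rate for 7832.86 is 34.5%.
Origin Corara qualifies under the Pelara–Corara agreement and 7832.86 is covered: preferential rate 29.5% applies instead.
The additional-duty order on 7832.86 targets Ileth, not Corara; it does not apply.
Duty = €469,938.48 × 29.5% = €138,631.85.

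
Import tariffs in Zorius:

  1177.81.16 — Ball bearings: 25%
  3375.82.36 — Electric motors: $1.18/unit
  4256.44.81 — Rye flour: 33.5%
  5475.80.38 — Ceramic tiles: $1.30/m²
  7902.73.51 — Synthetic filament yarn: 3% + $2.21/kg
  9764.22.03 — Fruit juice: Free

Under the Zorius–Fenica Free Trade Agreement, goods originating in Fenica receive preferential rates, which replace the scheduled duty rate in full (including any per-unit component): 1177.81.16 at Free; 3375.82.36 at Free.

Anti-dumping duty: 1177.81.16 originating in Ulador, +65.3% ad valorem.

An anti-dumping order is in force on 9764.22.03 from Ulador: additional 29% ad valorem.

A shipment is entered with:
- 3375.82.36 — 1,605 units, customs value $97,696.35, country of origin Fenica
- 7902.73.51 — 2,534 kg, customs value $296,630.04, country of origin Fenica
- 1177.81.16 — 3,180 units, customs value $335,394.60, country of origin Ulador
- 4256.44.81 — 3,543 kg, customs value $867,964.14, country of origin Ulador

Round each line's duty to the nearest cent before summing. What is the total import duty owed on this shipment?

Line 1 (3375.82.36, Fenica, 1,605 units, $97,696.35):
Base rate for 3375.82.36 is $1.18/unit.
Origin Fenica qualifies under the Zorius–Fenica agreement and 3375.82.36 is covered: preferential rate Free applies instead.
Duty = $97,696.35 × 0% = $0.00.
Line 2 (7902.73.51, Fenica, 2,534 kg, $296,630.04):
Base rate for 7902.73.51 is 3% + $2.21/kg.
Origin Fenica is the FTA partner but 7902.73.51 is not on the preference list; base rate stands.
Duty = $296,630.04 × 3% + 2,534 × $2.21 = $14,499.04.
Line 3 (1177.81.16, Ulador, 3,180 units, $335,394.60):
Base rate for 1177.81.16 is 25%.
1177.81.16 has an FTA preferential rate, but origin Ulador is not Fenica; base rate stands.
Additional duty on 1177.81.16 from Ulador: +65.3%. Applied ad valorem rate: 25% + 65.3% = 90.3%.
Duty = $335,394.60 × 90.3% = $302,861.32.
Line 4 (4256.44.81, Ulador, 3,543 kg, $867,964.14):
Base rate for 4256.44.81 is 33.5%.
Duty = $867,964.14 × 33.5% = $290,767.99.
Total = $0.00 + $14,499.04 + $302,861.32 + $290,767.99 = $608,128.35.

$608,128.35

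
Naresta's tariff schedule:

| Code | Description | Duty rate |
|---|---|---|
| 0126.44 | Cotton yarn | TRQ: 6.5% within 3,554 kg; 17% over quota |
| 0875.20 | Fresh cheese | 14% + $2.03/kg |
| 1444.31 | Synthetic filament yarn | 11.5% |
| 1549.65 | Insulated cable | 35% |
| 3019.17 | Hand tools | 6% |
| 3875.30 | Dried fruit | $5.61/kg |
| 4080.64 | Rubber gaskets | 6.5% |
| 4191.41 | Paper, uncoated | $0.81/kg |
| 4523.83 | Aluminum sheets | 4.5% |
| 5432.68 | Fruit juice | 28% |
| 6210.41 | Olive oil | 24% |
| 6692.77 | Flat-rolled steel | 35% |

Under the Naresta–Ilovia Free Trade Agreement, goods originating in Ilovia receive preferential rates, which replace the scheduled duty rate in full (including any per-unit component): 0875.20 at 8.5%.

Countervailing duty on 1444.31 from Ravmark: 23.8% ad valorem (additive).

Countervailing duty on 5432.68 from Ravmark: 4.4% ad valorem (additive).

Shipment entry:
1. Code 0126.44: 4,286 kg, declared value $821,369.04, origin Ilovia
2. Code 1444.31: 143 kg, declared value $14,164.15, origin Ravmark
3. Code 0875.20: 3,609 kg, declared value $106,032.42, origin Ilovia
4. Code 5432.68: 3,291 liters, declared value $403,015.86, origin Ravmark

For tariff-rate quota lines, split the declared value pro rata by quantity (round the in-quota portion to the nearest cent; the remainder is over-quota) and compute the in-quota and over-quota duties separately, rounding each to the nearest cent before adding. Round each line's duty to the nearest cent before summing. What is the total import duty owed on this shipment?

$212,708.28

Line 1 (0126.44, Ilovia, 4,286 kg, $821,369.04):
Code 0126.44 is under a tariff-rate quota (threshold 3,554 kg). In-quota: 3,554 kg at 6.5%; over-quota: 732 kg at 17%.
Pro-rata value split: in-quota = $821,369.04 × 3,554/4,286 = $681,088.56; over-quota = $821,369.04 − $681,088.56 = $140,280.48.
In-quota duty = $681,088.56 × 6.5% = $44,270.76. Over-quota duty = $140,280.48 × 17% = $23,847.68.
Line duty = $44,270.76 + $23,847.68 = $68,118.44.
Line 2 (1444.31, Ravmark, 143 kg, $14,164.15):
Base rate for 1444.31 is 11.5%.
Additional duty on 1444.31 from Ravmark: +23.8%. Applied ad valorem rate: 11.5% + 23.8% = 35.3%.
Duty = $14,164.15 × 35.3% = $4,999.94.
Line 3 (0875.20, Ilovia, 3,609 kg, $106,032.42):
Base rate for 0875.20 is 14% + $2.03/kg.
Origin Ilovia qualifies under the Naresta–Ilovia agreement and 0875.20 is covered: preferential rate 8.5% applies instead.
Duty = $106,032.42 × 8.5% = $9,012.76.
Line 4 (5432.68, Ravmark, 3,291 liters, $403,015.86):
Base rate for 5432.68 is 28%.
Additional duty on 5432.68 from Ravmark: +4.4%. Applied ad valorem rate: 28% + 4.4% = 32.4%.
Duty = $403,015.86 × 32.4% = $130,577.14.
Total = $68,118.44 + $4,999.94 + $9,012.76 + $130,577.14 = $212,708.28.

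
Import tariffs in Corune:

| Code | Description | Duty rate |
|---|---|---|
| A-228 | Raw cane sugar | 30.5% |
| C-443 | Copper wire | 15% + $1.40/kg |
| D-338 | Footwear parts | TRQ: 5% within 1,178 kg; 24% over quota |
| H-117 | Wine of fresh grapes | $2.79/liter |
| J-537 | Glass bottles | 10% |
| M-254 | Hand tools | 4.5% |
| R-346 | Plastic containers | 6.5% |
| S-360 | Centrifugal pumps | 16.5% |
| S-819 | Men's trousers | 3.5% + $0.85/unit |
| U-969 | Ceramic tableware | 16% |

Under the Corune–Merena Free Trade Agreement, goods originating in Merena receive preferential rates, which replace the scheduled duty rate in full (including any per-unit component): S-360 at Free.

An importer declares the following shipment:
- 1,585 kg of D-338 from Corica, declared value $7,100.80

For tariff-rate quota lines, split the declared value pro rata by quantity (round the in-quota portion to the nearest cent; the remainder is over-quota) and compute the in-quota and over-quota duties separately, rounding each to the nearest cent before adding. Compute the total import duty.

Line 1 (D-338, Corica, 1,585 kg, $7,100.80):
Code D-338 is under a tariff-rate quota (threshold 1,178 kg). In-quota: 1,178 kg at 5%; over-quota: 407 kg at 24%.
Pro-rata value split: in-quota = $7,100.80 × 1,178/1,585 = $5,277.44; over-quota = $7,100.80 − $5,277.44 = $1,823.36.
In-quota duty = $5,277.44 × 5% = $263.87. Over-quota duty = $1,823.36 × 24% = $437.61.
Line duty = $263.87 + $437.61 = $701.48.

$701.48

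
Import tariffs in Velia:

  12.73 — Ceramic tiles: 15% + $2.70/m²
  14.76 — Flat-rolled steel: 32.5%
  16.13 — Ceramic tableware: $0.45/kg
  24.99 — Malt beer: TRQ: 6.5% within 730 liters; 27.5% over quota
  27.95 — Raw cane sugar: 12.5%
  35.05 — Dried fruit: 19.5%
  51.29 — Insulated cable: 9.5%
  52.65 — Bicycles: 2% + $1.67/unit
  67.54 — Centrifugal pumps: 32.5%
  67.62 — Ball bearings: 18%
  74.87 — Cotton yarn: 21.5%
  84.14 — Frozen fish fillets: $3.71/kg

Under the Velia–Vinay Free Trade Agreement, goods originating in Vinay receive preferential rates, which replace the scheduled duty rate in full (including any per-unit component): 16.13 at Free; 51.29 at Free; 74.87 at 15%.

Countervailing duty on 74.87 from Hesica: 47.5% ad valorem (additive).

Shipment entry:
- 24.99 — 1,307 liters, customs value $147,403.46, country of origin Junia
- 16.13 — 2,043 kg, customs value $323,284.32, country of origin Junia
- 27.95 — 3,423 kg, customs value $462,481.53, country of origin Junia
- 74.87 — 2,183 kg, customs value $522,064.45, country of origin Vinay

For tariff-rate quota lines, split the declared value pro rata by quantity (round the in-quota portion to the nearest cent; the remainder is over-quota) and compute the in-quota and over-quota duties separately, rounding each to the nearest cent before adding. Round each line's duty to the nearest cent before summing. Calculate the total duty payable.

Line 1 (24.99, Junia, 1,307 liters, $147,403.46):
Code 24.99 is under a tariff-rate quota (threshold 730 liters). In-quota: 730 liters at 6.5%; over-quota: 577 liters at 27.5%.
Pro-rata value split: in-quota = $147,403.46 × 730/1,307 = $82,329.40; over-quota = $147,403.46 − $82,329.40 = $65,074.06.
In-quota duty = $82,329.40 × 6.5% = $5,351.41. Over-quota duty = $65,074.06 × 27.5% = $17,895.37.
Line duty = $5,351.41 + $17,895.37 = $23,246.78.
Line 2 (16.13, Junia, 2,043 kg, $323,284.32):
Base rate for 16.13 is $0.45/kg.
16.13 has an FTA preferential rate, but origin Junia is not Vinay; base rate stands.
Duty = 2,043 × $0.45 = $919.35.
Line 3 (27.95, Junia, 3,423 kg, $462,481.53):
Base rate for 27.95 is 12.5%.
Duty = $462,481.53 × 12.5% = $57,810.19.
Line 4 (74.87, Vinay, 2,183 kg, $522,064.45):
Base rate for 74.87 is 21.5%.
Origin Vinay qualifies under the Velia–Vinay agreement and 74.87 is covered: preferential rate 15% applies instead.
The additional-duty order on 74.87 targets Hesica, not Vinay; it does not apply.
Duty = $522,064.45 × 15% = $78,309.67.
Total = $23,246.78 + $919.35 + $57,810.19 + $78,309.67 = $160,285.99.

$160,285.99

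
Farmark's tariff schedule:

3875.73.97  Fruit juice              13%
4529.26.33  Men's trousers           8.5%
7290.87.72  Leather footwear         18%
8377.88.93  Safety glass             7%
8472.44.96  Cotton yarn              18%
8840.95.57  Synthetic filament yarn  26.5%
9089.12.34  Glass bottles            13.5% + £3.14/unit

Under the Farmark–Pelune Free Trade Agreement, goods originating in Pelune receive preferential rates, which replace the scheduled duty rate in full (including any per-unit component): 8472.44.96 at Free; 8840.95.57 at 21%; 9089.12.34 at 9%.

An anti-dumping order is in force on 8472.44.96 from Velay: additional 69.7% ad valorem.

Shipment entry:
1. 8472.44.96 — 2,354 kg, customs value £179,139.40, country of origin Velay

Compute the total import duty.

Line 1 (8472.44.96, Velay, 2,354 kg, £179,139.40):
Base rate for 8472.44.96 is 18%.
8472.44.96 has an FTA preferential rate, but origin Velay is not Pelune; base rate stands.
Additional duty on 8472.44.96 from Velay: +69.7%. Applied ad valorem rate: 18% + 69.7% = 87.7%.
Duty = £179,139.40 × 87.7% = £157,105.25.

£157,105.25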